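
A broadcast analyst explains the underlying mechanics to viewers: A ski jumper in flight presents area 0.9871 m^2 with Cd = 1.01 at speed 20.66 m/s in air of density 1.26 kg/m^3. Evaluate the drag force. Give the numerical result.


Fd = 0.5 * Cd * rho * A * v^2
Fd = 0.5 * 1.01 * 1.26 * 0.9871 * 20.66^2
v^2 = 426.8356
Fd = 0.5 * 1.01 * 1.26 * 0.9871 * 426.8356 = 268.0919 N

268.0919 N


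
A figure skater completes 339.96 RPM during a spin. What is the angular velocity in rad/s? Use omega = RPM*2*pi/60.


omega = RPM * 2 * pi / 60
omega = 339.96 * 2 * 3.14159 / 60
omega = 2136.0317 / 60 = 35.6005 rad/s

35.6005 rad/s


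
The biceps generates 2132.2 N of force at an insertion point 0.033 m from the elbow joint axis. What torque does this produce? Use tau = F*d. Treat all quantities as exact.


tau = F * d
tau = 2132.2 * 0.033
tau = 70.3626 N*m

70.3626 N*m


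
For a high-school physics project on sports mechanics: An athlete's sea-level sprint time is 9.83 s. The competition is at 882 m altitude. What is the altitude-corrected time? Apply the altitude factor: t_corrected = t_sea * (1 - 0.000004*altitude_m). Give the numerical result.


Correction factor = 1 - 0.000004 * 882 = 0.996472
t_corrected = t_sea * factor = 9.83 * 0.996472
t_corrected = 9.7953 s

9.7953 s


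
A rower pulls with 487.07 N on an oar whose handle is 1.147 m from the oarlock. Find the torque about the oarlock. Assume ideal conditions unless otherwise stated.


tau = F * d
tau = 487.07 * 1.147
tau = 558.6693 N*m

558.6693 N*m


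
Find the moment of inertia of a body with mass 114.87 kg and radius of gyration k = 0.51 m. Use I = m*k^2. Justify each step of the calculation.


I = m * k^2
I = 114.87 * 0.51^2
I = 114.87 * 0.2601 = 29.8777 kg*m^2

29.8777 kg*m^2


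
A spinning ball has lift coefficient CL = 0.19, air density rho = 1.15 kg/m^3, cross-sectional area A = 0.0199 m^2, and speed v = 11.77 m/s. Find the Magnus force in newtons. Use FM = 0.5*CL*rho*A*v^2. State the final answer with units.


FM = 0.5 * CL * rho * A * v^2
FM = 0.5 * 0.19 * 1.15 * 0.0199 * 11.77^2
v^2 = 138.5329
FM = 0.5 * 0.19 * 1.15 * 0.0199 * 138.5329 = 0.3012 N

0.3012 N


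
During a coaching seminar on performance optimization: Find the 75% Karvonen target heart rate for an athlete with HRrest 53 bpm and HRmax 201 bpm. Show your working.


Target = HRrest + pct*(HRmax - HRrest)
Heart rate reserve = HRmax - HRrest = 201 - 53 = 148 bpm
Fraction = 75% = 0.75
Target = 53 + 0.75 * 148
Target = 53 + 111 = 164 bpm

164 bpm


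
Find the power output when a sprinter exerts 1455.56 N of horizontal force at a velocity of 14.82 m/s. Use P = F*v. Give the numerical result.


P = F * v
P = 1455.56 * 14.82
P = 21571.3992 W

21571.3992 W


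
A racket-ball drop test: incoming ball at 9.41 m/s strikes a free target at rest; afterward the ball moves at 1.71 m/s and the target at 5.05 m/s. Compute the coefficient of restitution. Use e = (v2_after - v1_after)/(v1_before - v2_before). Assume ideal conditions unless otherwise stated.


e = (v2_after - v1_after) / (v1_before - v2_before)
Numerator = 5.05 - 1.71 = 3.34
Denominator = 9.41 - 0 = 9.41
e = 3.34 / 9.41 = 0.3549

0.3549


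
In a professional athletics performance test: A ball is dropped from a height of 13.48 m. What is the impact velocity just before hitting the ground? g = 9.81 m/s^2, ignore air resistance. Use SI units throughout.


v = sqrt(2 * g * h)
v = sqrt(2 * 9.81 * 13.48)
v = sqrt(264.4776) = 16.2628 m/s

16.2628 m/s


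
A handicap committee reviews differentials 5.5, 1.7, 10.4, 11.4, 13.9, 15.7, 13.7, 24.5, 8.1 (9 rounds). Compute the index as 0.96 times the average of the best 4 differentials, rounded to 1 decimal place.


All differentials: 5.5, 1.7, 10.4, 11.4, 13.9, 15.7, 13.7, 24.5, 8.1
Sorted: 1.7, 5.5, 8.1, 10.4, 11.4, 13.7, 13.9, 15.7, 24.5
Best 4: 1.7, 5.5, 8.1, 10.4
Average of best = 25.7 / 4 = 6.425
Raw index = 6.425 * 0.96 = 6.168
Handicap index = round(6.168, 1) = 6.2

6.2


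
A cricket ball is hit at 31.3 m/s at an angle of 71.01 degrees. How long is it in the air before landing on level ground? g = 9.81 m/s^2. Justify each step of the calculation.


T = 2*v*sin(theta)/g
sin(theta) = sin(71.01 deg) = 0.9456
T = 2*31.3*0.9456 / 9.81
T = 59.193 / 9.81 = 6.0339 s

6.0339 s


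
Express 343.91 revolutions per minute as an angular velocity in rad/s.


omega = RPM * 2 * pi / 60
omega = 343.91 * 2 * 3.14159 / 60
omega = 2160.8503 / 60 = 36.0142 rad/s

36.0142 rad/s


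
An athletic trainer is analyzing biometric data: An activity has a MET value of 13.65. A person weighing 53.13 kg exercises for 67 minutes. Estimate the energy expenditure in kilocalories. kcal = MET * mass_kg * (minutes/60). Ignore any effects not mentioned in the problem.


kcal = MET * mass * time_hr
Convert time: 67 min = 1.1167 hr
kcal = 13.65 * 53.13 * 1.1167
kcal = 809.834 kcal

809.834 kcal


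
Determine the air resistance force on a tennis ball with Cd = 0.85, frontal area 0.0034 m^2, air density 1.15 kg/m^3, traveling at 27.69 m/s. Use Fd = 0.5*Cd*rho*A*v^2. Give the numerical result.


Fd = 0.5 * Cd * rho * A * v^2
Fd = 0.5 * 0.85 * 1.15 * 0.0034 * 27.69^2
v^2 = 766.7361
Fd = 0.5 * 0.85 * 1.15 * 0.0034 * 766.7361 = 1.2741 N

1.2741 N


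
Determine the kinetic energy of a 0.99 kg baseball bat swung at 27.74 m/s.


KE = 0.5 * m * v^2
KE = 0.5 * 0.99 * 27.74^2
KE = 0.5 * 0.99 * 769.5076 = 380.9063 J

380.9063 J


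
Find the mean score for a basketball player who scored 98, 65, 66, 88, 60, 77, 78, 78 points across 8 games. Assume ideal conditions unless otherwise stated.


Average = sum / n
Sum = 610
Average = 610 / 8 = 76.25

76.25


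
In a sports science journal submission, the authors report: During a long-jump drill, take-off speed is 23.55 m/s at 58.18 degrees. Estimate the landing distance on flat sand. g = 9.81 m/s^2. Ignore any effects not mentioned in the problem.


R = v^2 * sin(2*theta) / g
Convert angle to radians: theta = 58.18 deg = 1.0154 rad
sin(2*theta) = sin(2.0309) = 0.896
R = 23.55^2 * 0.896 / 9.81
R = 554.6025 * 0.896 / 9.81 = 50.6561 m

50.6561 m


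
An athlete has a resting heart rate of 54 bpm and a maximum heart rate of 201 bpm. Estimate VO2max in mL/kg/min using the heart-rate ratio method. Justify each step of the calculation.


VO2max = 15.3 * HRmax / HRrest
VO2max = 15.3 * 201 / 54
VO2max = 3075.3 / 54 = 56.95 mL/kg/min

56.95 mL/kg/min


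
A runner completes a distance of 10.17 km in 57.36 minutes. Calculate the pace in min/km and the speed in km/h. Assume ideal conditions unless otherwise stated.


Pace = time / distance = 57.36 min / 10.17 km = 5.6401 min/km
Speed = distance / time_in_hours = 10.17 / 0.956 hr
Speed = 10.6381 km/h

5.6401 min/km, 10.6381 km/h


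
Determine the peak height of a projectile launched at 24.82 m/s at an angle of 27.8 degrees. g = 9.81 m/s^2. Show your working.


H = (v*sin(theta))^2 / (2*g)
vy = v*sin(theta) = 24.82 * sin(27.8 deg) = 11.5757 m/s
H = vy^2 / (2*g) = 133.9972 / (2*9.81)
H = 133.9972 / 19.62 = 6.8296 m

6.8296 m


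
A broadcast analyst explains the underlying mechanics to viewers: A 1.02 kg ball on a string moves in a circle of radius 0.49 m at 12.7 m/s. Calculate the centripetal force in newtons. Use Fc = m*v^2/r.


Fc = m * v^2 / r
v^2 = 12.7^2 = 161.29
Fc = 1.02 * 161.29 / 0.49
Fc = 164.5158 / 0.49 = 335.7465 N

335.7465 N


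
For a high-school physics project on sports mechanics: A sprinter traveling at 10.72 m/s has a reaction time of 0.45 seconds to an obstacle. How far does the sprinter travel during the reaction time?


d = v * t
d = 10.72 * 0.45
d = 4.824 m

4.824 m


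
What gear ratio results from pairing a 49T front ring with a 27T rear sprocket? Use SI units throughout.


GR = front_teeth / rear_teeth
GR = 49 / 27
GR = 1.8148

1.8148


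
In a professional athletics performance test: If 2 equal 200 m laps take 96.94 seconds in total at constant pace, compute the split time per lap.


Split time = total_time / n_laps = 96.94 / 2
Split time = 48.47 s per lap

48.47 s


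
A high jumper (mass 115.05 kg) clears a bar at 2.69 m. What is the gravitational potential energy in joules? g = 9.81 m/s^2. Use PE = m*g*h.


PE = m * g * h
PE = 115.05 * 9.81 * 2.69
PE = 1128.6405 * 2.69 = 3036.0429 J

3036.0429 J


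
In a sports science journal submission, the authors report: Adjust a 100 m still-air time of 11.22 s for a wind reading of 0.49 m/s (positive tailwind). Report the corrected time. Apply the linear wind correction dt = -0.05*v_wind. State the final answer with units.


dt = -0.05 * v_wind = -0.05 * 0.49 = -0.0245 s
t_corrected = t_still + dt = 11.22 + (-0.0245)
t_corrected = 11.1955 s

11.1955 s


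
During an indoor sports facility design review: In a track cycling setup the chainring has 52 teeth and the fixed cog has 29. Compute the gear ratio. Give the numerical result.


GR = front_teeth / rear_teeth
GR = 52 / 29
GR = 1.7931

1.7931


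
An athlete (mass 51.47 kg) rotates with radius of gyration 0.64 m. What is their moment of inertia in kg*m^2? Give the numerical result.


I = m * k^2
I = 51.47 * 0.64^2
I = 51.47 * 0.4096 = 21.0821 kg*m^2

21.0821 kg*m^2


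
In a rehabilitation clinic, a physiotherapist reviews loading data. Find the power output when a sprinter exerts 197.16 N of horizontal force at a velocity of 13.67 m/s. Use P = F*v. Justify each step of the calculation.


P = F * v
P = 197.16 * 13.67
P = 2695.1772 W

2695.1772 W


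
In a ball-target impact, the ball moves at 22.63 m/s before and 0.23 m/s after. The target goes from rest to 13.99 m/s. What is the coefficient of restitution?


e = (v2_after - v1_after) / (v1_before - v2_before)
Numerator = 13.99 - 0.23 = 13.76
Denominator = 22.63 - 0 = 22.63
e = 13.76 / 22.63 = 0.608

0.608


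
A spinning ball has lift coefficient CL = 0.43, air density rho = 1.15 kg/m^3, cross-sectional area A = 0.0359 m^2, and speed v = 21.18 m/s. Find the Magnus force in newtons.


FM = 0.5 * CL * rho * A * v^2
FM = 0.5 * 0.43 * 1.15 * 0.0359 * 21.18^2
v^2 = 448.5924
FM = 0.5 * 0.43 * 1.15 * 0.0359 * 448.5924 = 3.9818 N

3.9818 N


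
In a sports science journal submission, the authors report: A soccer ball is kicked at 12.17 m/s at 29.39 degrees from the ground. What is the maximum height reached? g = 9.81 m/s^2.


H = (v*sin(theta))^2 / (2*g)
vy = v*sin(theta) = 12.17 * sin(29.39 deg) = 5.9724 m/s
H = vy^2 / (2*g) = 35.6701 / (2*9.81)
H = 35.6701 / 19.62 = 1.818 m

1.818 m


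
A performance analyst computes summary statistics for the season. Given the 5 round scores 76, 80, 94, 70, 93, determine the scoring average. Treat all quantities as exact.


Average = sum / n
Sum = 413
Average = 413 / 5 = 82.6

82.6


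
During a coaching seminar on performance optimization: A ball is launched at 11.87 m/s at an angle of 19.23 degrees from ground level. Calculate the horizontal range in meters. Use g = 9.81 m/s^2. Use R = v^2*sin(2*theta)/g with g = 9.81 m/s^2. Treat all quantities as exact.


R = v^2 * sin(2*theta) / g
Convert angle to radians: theta = 19.23 deg = 0.3356 rad
sin(2*theta) = sin(0.6713) = 0.622
R = 11.87^2 * 0.622 / 9.81
R = 140.8969 * 0.622 / 9.81 = 8.9331 m

8.9331 m


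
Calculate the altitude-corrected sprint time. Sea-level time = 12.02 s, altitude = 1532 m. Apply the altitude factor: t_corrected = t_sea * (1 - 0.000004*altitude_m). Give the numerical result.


Correction factor = 1 - 0.000004 * 1532 = 0.993872
t_corrected = t_sea * factor = 12.02 * 0.993872
t_corrected = 11.9463 s

11.9463 s


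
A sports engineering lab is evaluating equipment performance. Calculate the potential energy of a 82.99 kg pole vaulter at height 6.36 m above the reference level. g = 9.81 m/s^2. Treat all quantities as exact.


PE = m * g * h
PE = 82.99 * 9.81 * 6.36
PE = 814.1319 * 6.36 = 5177.8789 J

5177.8789 J


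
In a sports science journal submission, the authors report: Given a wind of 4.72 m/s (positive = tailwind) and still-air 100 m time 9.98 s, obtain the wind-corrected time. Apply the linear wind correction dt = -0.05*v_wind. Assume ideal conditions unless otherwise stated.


dt = -0.05 * v_wind = -0.05 * 4.72 = -0.236 s
t_corrected = t_still + dt = 9.98 + (-0.236)
t_corrected = 9.744 s

9.744 s


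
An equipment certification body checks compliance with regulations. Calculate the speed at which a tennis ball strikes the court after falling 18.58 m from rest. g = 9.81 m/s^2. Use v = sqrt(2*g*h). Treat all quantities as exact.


v = sqrt(2 * g * h)
v = sqrt(2 * 9.81 * 18.58)
v = sqrt(364.5396) = 19.0929 m/s

19.0929 m/s


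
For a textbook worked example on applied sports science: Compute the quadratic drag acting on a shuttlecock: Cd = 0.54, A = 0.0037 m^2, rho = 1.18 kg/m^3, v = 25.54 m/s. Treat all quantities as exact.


Fd = 0.5 * Cd * rho * A * v^2
Fd = 0.5 * 0.54 * 1.18 * 0.0037 * 25.54^2
v^2 = 652.2916
Fd = 0.5 * 0.54 * 1.18 * 0.0037 * 652.2916 = 0.7689 N

0.7689 N


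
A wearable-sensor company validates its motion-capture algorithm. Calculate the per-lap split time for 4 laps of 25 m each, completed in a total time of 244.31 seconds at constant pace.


Split time = total_time / n_laps = 244.31 / 4
Split time = 61.0775 s per lap

61.0775 s


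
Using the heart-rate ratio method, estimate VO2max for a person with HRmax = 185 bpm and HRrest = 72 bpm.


VO2max = 15.3 * HRmax / HRrest
VO2max = 15.3 * 185 / 72
VO2max = 2830.5 / 72 = 39.3125 mL/kg/min

39.3125 mL/kg/min


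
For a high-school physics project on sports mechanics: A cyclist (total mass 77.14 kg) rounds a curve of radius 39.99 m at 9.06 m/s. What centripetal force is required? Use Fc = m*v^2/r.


Fc = m * v^2 / r
v^2 = 9.06^2 = 82.0836
Fc = 77.14 * 82.0836 / 39.99
Fc = 6331.9289 / 39.99 = 158.3378 N

158.3378 N


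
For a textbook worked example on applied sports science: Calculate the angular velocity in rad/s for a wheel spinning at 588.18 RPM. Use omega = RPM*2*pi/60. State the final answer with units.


omega = RPM * 2 * pi / 60
omega = 588.18 * 2 * 3.14159 / 60
omega = 3695.6439 / 60 = 61.5941 rad/s

61.5941 rad/s


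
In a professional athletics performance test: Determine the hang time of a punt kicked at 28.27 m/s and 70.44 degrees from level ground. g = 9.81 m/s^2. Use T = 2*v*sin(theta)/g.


T = 2*v*sin(theta)/g
sin(theta) = sin(70.44 deg) = 0.9423
T = 2*28.27*0.9423 / 9.81
T = 53.2772 / 9.81 = 5.4309 s

5.4309 s


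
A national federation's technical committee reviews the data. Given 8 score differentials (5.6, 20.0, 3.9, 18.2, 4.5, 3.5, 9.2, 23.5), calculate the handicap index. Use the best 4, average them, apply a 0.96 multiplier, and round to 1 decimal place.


All differentials: 5.6, 20.0, 3.9, 18.2, 4.5, 3.5, 9.2, 23.5
Sorted: 3.5, 3.9, 4.5, 5.6, 9.2, 18.2, 20.0, 23.5
Best 4: 3.5, 3.9, 4.5, 5.6
Average of best = 17.5 / 4 = 4.375
Raw index = 4.375 * 0.96 = 4.2
Handicap index = round(4.2, 1) = 4.2

4.2


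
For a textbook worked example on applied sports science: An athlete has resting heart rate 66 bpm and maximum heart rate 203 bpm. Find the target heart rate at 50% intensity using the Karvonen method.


Target = HRrest + pct*(HRmax - HRrest)
Heart rate reserve = HRmax - HRrest = 203 - 66 = 137 bpm
Fraction = 50% = 0.5
Target = 66 + 0.5 * 137
Target = 66 + 68.5 = 134.5 bpm

134.5 bpm


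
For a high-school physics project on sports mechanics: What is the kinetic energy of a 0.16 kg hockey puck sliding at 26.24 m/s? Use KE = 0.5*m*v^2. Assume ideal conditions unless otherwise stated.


KE = 0.5 * m * v^2
KE = 0.5 * 0.16 * 26.24^2
KE = 0.5 * 0.16 * 688.5376 = 55.083 J

55.083 J


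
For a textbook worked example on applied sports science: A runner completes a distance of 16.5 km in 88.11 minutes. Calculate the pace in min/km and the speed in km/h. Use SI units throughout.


Pace = time / distance = 88.11 min / 16.5 km = 5.34 min/km
Speed = distance / time_in_hours = 16.5 / 1.4685 hr
Speed = 11.236 km/h

5.34 min/km, 11.236 km/h


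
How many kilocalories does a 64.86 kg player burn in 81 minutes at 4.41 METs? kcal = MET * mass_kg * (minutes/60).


kcal = MET * mass * time_hr
Convert time: 81 min = 1.35 hr
kcal = 4.41 * 64.86 * 1.35
kcal = 386.144 kcal

386.144 kcal


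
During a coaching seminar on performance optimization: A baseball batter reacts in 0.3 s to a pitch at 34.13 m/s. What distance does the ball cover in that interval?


d = v * t
d = 34.13 * 0.3
d = 10.239 m

10.239 m


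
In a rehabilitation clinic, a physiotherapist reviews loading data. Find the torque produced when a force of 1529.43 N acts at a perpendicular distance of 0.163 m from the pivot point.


tau = F * d
tau = 1529.43 * 0.163
tau = 249.2971 N*m

249.2971 N*m


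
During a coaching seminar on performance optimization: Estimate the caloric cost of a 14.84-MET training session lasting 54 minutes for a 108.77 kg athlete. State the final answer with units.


kcal = MET * mass * time_hr
Convert time: 54 min = 0.9 hr
kcal = 14.84 * 108.77 * 0.9
kcal = 1452.7321 kcal

1452.7321 kcal


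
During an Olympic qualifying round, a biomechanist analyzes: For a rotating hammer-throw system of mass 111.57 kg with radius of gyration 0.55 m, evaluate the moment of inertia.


I = m * k^2
I = 111.57 * 0.55^2
I = 111.57 * 0.3025 = 33.7499 kg*m^2

33.7499 kg*m^2


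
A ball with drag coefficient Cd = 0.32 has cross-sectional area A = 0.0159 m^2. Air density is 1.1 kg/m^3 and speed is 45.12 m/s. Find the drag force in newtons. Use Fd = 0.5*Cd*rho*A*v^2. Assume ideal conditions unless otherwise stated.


Fd = 0.5 * Cd * rho * A * v^2
Fd = 0.5 * 0.32 * 1.1 * 0.0159 * 45.12^2
v^2 = 2035.8144
Fd = 0.5 * 0.32 * 1.1 * 0.0159 * 2035.8144 = 5.697 N

5.697 N


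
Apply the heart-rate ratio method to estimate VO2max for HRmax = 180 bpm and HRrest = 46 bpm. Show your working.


VO2max = 15.3 * HRmax / HRrest
VO2max = 15.3 * 180 / 46
VO2max = 2754 / 46 = 59.8696 mL/kg/min

59.8696 mL/kg/min


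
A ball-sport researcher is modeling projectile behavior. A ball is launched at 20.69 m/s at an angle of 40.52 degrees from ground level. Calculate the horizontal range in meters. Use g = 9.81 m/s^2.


R = v^2 * sin(2*theta) / g
Convert angle to radians: theta = 40.52 deg = 0.7072 rad
sin(2*theta) = sin(1.4144) = 0.9878
R = 20.69^2 * 0.9878 / 9.81
R = 428.0761 * 0.9878 / 9.81 = 43.1042 m

43.1042 m


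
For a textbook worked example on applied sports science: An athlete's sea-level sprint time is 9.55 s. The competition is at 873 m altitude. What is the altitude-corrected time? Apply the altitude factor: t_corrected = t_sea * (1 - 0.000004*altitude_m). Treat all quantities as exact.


Correction factor = 1 - 0.000004 * 873 = 0.996508
t_corrected = t_sea * factor = 9.55 * 0.996508
t_corrected = 9.5167 s

9.5167 s


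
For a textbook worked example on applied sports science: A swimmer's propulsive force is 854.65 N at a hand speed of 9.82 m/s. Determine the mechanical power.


P = F * v
P = 854.65 * 9.82
P = 8392.663 W

8392.663 W


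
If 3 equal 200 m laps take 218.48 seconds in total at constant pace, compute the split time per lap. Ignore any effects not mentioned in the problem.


Split time = total_time / n_laps = 218.48 / 3
Split time = 72.8267 s per lap

72.8267 s


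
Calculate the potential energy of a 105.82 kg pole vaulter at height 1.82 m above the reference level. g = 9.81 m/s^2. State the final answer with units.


PE = m * g * h
PE = 105.82 * 9.81 * 1.82
PE = 1038.0942 * 1.82 = 1889.3314 J

1889.3314 J


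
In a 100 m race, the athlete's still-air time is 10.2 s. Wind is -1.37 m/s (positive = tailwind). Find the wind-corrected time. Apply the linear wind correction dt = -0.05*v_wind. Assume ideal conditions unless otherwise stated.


dt = -0.05 * v_wind = -0.05 * -1.37 = 0.0685 s
t_corrected = t_still + dt = 10.2 + (0.0685)
t_corrected = 10.2685 s

10.2685 s


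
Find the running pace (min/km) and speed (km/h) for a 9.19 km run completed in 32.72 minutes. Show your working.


Pace = time / distance = 32.72 min / 9.19 km = 3.5604 min/km
Speed = distance / time_in_hours = 9.19 / 0.5453 hr
Speed = 16.8521 km/h

3.5604 min/km, 16.8521 km/h


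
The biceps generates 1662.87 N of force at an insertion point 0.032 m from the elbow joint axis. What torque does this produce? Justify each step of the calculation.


tau = F * d
tau = 1662.87 * 0.032
tau = 53.2118 N*m

53.2118 N*m


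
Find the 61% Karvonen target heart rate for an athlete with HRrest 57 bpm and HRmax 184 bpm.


Target = HRrest + pct*(HRmax - HRrest)
Heart rate reserve = HRmax - HRrest = 184 - 57 = 127 bpm
Fraction = 61% = 0.61
Target = 57 + 0.61 * 127
Target = 57 + 77.47 = 134.47 bpm

134.47 bpm


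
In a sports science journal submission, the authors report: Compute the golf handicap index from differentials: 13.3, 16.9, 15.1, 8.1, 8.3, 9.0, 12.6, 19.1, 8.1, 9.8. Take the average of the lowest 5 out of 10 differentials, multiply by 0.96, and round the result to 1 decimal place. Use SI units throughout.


All differentials: 13.3, 16.9, 15.1, 8.1, 8.3, 9.0, 12.6, 19.1, 8.1, 9.8
Sorted: 8.1, 8.1, 8.3, 9.0, 9.8, 12.6, 13.3, 15.1, 16.9, 19.1
Best 5: 8.1, 8.1, 8.3, 9.0, 9.8
Average of best = 43.3 / 5 = 8.66
Raw index = 8.66 * 0.96 = 8.3136
Handicap index = round(8.3136, 1) = 8.3

8.3


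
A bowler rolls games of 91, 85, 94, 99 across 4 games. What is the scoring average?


Average = sum / n
Sum = 369
Average = 369 / 4 = 92.25

92.25


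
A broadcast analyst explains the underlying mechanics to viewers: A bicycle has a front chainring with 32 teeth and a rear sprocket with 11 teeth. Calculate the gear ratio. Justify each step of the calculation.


GR = front_teeth / rear_teeth
GR = 32 / 11
GR = 2.9091

2.9091


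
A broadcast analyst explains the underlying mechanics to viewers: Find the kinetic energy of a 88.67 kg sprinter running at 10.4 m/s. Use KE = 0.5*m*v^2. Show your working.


KE = 0.5 * m * v^2
KE = 0.5 * 88.67 * 10.4^2
KE = 0.5 * 88.67 * 108.16 = 4795.2736 J

4795.2736 J


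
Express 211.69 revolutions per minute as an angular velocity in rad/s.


omega = RPM * 2 * pi / 60
omega = 211.69 * 2 * 3.14159 / 60
omega = 1330.0875 / 60 = 22.1681 rad/s

22.1681 rad/s


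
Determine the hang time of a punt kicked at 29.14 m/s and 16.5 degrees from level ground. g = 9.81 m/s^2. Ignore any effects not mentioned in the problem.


T = 2*v*sin(theta)/g
sin(theta) = sin(16.5 deg) = 0.284
T = 2*29.14*0.284 / 9.81
T = 16.5524 / 9.81 = 1.6873 s

1.6873 s


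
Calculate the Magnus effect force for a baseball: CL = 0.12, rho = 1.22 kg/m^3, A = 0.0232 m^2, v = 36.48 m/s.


FM = 0.5 * CL * rho * A * v^2
FM = 0.5 * 0.12 * 1.22 * 0.0232 * 36.48^2
v^2 = 1330.7904
FM = 0.5 * 0.12 * 1.22 * 0.0232 * 1330.7904 = 2.26 N

2.26 N


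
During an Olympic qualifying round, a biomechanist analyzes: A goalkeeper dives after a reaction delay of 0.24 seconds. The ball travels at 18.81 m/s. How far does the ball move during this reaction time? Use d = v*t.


d = v * t
d = 18.81 * 0.24
d = 4.5144 m

4.5144 m


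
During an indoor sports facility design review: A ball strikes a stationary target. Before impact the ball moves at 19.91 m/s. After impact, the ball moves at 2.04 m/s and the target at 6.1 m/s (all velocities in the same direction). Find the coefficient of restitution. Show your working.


e = (v2_after - v1_after) / (v1_before - v2_before)
Numerator = 6.1 - 2.04 = 4.06
Denominator = 19.91 - 0 = 19.91
e = 4.06 / 19.91 = 0.2039

0.2039


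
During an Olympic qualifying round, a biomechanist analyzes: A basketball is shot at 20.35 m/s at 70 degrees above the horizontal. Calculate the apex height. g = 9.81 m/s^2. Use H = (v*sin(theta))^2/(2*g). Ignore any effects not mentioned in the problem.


H = (v*sin(theta))^2 / (2*g)
vy = v*sin(theta) = 20.35 * sin(70 deg) = 19.1227 m/s
H = vy^2 / (2*g) = 365.6794 / (2*9.81)
H = 365.6794 / 19.62 = 18.6381 m

18.6381 m


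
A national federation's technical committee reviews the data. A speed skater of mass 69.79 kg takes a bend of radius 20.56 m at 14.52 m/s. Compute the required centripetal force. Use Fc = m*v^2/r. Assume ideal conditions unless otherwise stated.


Fc = m * v^2 / r
v^2 = 14.52^2 = 210.8304
Fc = 69.79 * 210.8304 / 20.56
Fc = 14713.8536 / 20.56 = 715.6544 N

715.6544 N


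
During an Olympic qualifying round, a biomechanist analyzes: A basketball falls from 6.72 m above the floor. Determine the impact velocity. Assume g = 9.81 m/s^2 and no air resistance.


v = sqrt(2 * g * h)
v = sqrt(2 * 9.81 * 6.72)
v = sqrt(131.8464) = 11.4824 m/s

11.4824 m/s


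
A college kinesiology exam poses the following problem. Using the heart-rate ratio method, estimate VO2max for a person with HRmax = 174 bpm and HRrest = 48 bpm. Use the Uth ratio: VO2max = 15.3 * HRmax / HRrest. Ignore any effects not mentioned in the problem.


VO2max = 15.3 * HRmax / HRrest
VO2max = 15.3 * 174 / 48
VO2max = 2662.2 / 48 = 55.4625 mL/kg/min

55.4625 mL/kg/min


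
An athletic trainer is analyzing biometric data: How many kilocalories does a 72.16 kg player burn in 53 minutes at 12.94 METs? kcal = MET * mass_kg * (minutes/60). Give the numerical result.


kcal = MET * mass * time_hr
Convert time: 53 min = 0.8833 hr
kcal = 12.94 * 72.16 * 0.8833
kcal = 824.8129 kcal

824.8129 kcal


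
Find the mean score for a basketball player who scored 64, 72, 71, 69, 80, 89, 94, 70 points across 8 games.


Average = sum / n
Sum = 609
Average = 609 / 8 = 76.125

76.125


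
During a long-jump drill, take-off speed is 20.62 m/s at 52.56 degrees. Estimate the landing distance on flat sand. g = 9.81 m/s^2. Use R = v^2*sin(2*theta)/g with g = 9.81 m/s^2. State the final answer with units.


R = v^2 * sin(2*theta) / g
Convert angle to radians: theta = 52.56 deg = 0.9173 rad
sin(2*theta) = sin(1.8347) = 0.9654
R = 20.62^2 * 0.9654 / 9.81
R = 425.1844 * 0.9654 / 9.81 = 41.8415 m

41.8415 m


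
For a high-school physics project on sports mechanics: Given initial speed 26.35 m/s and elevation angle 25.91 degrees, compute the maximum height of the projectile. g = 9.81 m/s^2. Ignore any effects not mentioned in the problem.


H = (v*sin(theta))^2 / (2*g)
vy = v*sin(theta) = 26.35 * sin(25.91 deg) = 11.5139 m/s
H = vy^2 / (2*g) = 132.5691 / (2*9.81)
H = 132.5691 / 19.62 = 6.7568 m

6.7568 m


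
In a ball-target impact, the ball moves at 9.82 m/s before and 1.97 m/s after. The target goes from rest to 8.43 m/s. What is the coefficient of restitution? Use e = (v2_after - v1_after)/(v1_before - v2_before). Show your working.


e = (v2_after - v1_after) / (v1_before - v2_before)
Numerator = 8.43 - 1.97 = 6.46
Denominator = 9.82 - 0 = 9.82
e = 6.46 / 9.82 = 0.6578

0.6578


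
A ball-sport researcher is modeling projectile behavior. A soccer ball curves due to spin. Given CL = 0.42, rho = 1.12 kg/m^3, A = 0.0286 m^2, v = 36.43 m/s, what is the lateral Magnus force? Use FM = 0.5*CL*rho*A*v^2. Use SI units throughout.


FM = 0.5 * CL * rho * A * v^2
FM = 0.5 * 0.42 * 1.12 * 0.0286 * 36.43^2
v^2 = 1327.1449
FM = 0.5 * 0.42 * 1.12 * 0.0286 * 1327.1449 = 8.9273 N

8.9273 N


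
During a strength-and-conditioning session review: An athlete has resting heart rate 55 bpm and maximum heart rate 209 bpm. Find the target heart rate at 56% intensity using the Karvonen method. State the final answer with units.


Target = HRrest + pct*(HRmax - HRrest)
Heart rate reserve = HRmax - HRrest = 209 - 55 = 154 bpm
Fraction = 56% = 0.56
Target = 55 + 0.56 * 154
Target = 55 + 86.24 = 141.24 bpm

141.24 bpm


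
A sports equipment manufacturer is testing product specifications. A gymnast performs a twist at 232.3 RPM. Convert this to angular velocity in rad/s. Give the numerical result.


omega = RPM * 2 * pi / 60
omega = 232.3 * 2 * 3.14159 / 60
omega = 1459.5839 / 60 = 24.3264 rad/s

24.3264 rad/s


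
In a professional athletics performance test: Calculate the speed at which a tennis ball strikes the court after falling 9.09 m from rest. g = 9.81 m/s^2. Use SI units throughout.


v = sqrt(2 * g * h)
v = sqrt(2 * 9.81 * 9.09)
v = sqrt(178.3458) = 13.3546 m/s

13.3546 m/s


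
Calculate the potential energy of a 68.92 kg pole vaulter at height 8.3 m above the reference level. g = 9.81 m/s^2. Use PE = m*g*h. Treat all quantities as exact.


PE = m * g * h
PE = 68.92 * 9.81 * 8.3
PE = 676.1052 * 8.3 = 5611.6732 J

5611.6732 J


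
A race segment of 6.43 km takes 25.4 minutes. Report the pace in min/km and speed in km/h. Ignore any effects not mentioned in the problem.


Pace = time / distance = 25.4 min / 6.43 km = 3.9502 min/km
Speed = distance / time_in_hours = 6.43 / 0.4233 hr
Speed = 15.189 km/h

3.9502 min/km, 15.189 km/h


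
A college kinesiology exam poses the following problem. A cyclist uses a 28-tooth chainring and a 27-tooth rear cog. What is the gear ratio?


GR = front_teeth / rear_teeth
GR = 28 / 27
GR = 1.037

1.037


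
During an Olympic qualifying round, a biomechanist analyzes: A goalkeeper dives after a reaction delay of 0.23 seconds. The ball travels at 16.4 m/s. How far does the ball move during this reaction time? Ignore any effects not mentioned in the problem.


d = v * t
d = 16.4 * 0.23
d = 3.772 m

3.772 m


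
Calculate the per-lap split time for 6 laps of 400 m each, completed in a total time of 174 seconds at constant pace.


Split time = total_time / n_laps = 174 / 6
Split time = 29 s per lap

29 s


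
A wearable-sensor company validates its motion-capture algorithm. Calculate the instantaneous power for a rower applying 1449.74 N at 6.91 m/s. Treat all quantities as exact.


P = F * v
P = 1449.74 * 6.91
P = 10017.7034 W

10017.7034 W


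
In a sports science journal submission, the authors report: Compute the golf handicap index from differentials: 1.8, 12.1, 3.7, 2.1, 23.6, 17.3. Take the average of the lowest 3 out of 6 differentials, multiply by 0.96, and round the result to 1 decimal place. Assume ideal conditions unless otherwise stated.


All differentials: 1.8, 12.1, 3.7, 2.1, 23.6, 17.3
Sorted: 1.8, 2.1, 3.7, 12.1, 17.3, 23.6
Best 3: 1.8, 2.1, 3.7
Average of best = 7.6 / 3 = 2.5333
Raw index = 2.5333 * 0.96 = 2.432
Handicap index = round(2.432, 1) = 2.4

2.4


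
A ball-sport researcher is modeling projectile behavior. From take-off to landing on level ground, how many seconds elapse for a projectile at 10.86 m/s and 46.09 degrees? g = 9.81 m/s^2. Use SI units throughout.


T = 2*v*sin(theta)/g
sin(theta) = sin(46.09 deg) = 0.7204
T = 2*10.86*0.7204 / 9.81
T = 15.6477 / 9.81 = 1.5951 s

1.5951 s


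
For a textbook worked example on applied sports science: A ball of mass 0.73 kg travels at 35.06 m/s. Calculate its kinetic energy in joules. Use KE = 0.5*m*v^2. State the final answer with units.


KE = 0.5 * m * v^2
KE = 0.5 * 0.73 * 35.06^2
KE = 0.5 * 0.73 * 1229.2036 = 448.6593 J

448.6593 J


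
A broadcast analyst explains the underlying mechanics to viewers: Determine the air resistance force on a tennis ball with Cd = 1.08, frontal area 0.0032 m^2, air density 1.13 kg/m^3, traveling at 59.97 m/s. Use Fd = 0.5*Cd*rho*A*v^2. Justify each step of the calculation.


Fd = 0.5 * Cd * rho * A * v^2
Fd = 0.5 * 1.08 * 1.13 * 0.0032 * 59.97^2
v^2 = 3596.4009
Fd = 0.5 * 1.08 * 1.13 * 0.0032 * 3596.4009 = 7.0225 N

7.0225 N


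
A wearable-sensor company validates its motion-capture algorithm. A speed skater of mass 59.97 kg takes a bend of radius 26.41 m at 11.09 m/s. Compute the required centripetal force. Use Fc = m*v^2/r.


Fc = m * v^2 / r
v^2 = 11.09^2 = 122.9881
Fc = 59.97 * 122.9881 / 26.41
Fc = 7375.5964 / 26.41 = 279.2729 N

279.2729 N


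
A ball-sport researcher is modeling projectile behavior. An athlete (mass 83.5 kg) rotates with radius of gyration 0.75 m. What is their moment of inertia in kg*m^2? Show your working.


I = m * k^2
I = 83.5 * 0.75^2
I = 83.5 * 0.5625 = 46.9688 kg*m^2

46.9688 kg*m^2


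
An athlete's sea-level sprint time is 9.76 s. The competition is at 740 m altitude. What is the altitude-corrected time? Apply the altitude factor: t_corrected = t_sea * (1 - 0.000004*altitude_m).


Correction factor = 1 - 0.000004 * 740 = 0.99704
t_corrected = t_sea * factor = 9.76 * 0.99704
t_corrected = 9.7311 s

9.7311 s


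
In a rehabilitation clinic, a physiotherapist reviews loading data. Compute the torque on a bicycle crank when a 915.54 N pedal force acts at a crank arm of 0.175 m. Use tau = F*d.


tau = F * d
tau = 915.54 * 0.175
tau = 160.2195 N*m

160.2195 N*m


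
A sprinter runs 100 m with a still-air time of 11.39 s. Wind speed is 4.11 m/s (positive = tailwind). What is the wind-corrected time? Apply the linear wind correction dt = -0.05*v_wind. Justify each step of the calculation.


dt = -0.05 * v_wind = -0.05 * 4.11 = -0.2055 s
t_corrected = t_still + dt = 11.39 + (-0.2055)
t_corrected = 11.1845 s

11.1845 s


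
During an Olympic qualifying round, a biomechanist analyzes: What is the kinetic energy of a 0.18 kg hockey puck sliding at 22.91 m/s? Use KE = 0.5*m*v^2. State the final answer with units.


KE = 0.5 * m * v^2
KE = 0.5 * 0.18 * 22.91^2
KE = 0.5 * 0.18 * 524.8681 = 47.2381 J

47.2381 J


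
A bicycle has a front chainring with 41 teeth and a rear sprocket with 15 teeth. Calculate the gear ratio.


GR = front_teeth / rear_teeth
GR = 41 / 15
GR = 2.7333

2.7333


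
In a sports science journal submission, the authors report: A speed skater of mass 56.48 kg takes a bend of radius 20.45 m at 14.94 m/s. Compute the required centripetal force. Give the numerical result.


Fc = m * v^2 / r
v^2 = 14.94^2 = 223.2036
Fc = 56.48 * 223.2036 / 20.45
Fc = 12606.5393 / 20.45 = 616.4567 N

616.4567 N


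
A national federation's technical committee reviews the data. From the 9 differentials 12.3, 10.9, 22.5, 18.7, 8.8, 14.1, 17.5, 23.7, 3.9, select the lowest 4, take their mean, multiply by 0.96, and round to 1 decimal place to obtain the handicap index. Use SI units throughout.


All differentials: 12.3, 10.9, 22.5, 18.7, 8.8, 14.1, 17.5, 23.7, 3.9
Sorted: 3.9, 8.8, 10.9, 12.3, 14.1, 17.5, 18.7, 22.5, 23.7
Best 4: 3.9, 8.8, 10.9, 12.3
Average of best = 35.9 / 4 = 8.975
Raw index = 8.975 * 0.96 = 8.616
Handicap index = round(8.616, 1) = 8.6

8.6


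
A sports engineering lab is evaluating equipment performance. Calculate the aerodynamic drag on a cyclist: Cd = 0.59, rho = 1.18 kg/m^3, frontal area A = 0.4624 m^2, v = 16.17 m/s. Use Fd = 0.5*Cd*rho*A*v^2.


Fd = 0.5 * Cd * rho * A * v^2
Fd = 0.5 * 0.59 * 1.18 * 0.4624 * 16.17^2
v^2 = 261.4689
Fd = 0.5 * 0.59 * 1.18 * 0.4624 * 261.4689 = 42.0864 N

42.0864 N


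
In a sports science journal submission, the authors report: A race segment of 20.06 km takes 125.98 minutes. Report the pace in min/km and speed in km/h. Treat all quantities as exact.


Pace = time / distance = 125.98 min / 20.06 km = 6.2802 min/km
Speed = distance / time_in_hours = 20.06 / 2.0997 hr
Speed = 9.5539 km/h

6.2802 min/km, 9.5539 km/h


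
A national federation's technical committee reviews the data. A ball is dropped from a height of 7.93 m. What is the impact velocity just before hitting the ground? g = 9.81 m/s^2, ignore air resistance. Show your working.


v = sqrt(2 * g * h)
v = sqrt(2 * 9.81 * 7.93)
v = sqrt(155.5866) = 12.4734 m/s

12.4734 m/s


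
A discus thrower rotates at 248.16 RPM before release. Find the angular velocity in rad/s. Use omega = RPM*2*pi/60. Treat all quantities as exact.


omega = RPM * 2 * pi / 60
omega = 248.16 * 2 * 3.14159 / 60
omega = 1559.2353 / 60 = 25.9873 rad/s

25.9873 rad/s


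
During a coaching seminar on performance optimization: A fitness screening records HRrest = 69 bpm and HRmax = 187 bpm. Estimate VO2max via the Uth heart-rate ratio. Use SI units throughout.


VO2max = 15.3 * HRmax / HRrest
VO2max = 15.3 * 187 / 69
VO2max = 2861.1 / 69 = 41.4652 mL/kg/min

41.4652 mL/kg/min


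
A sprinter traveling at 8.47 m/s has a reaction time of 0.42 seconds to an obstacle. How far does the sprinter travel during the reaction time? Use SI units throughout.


d = v * t
d = 8.47 * 0.42
d = 3.5574 m

3.5574 m


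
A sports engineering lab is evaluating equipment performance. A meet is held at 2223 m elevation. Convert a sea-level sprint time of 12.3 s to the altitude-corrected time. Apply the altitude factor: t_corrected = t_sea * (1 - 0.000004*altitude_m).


Correction factor = 1 - 0.000004 * 2223 = 0.991108
t_corrected = t_sea * factor = 12.3 * 0.991108
t_corrected = 12.1906 s

12.1906 s


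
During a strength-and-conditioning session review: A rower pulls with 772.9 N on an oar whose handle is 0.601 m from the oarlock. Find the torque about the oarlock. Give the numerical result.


tau = F * d
tau = 772.9 * 0.601
tau = 464.5129 N*m

464.5129 N*m


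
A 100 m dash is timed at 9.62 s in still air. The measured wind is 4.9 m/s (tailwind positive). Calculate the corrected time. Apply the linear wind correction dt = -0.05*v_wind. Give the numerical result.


dt = -0.05 * v_wind = -0.05 * 4.9 = -0.245 s
t_corrected = t_still + dt = 9.62 + (-0.245)
t_corrected = 9.375 s

9.375 s


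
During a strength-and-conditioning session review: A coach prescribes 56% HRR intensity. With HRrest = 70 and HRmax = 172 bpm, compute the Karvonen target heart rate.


Target = HRrest + pct*(HRmax - HRrest)
Heart rate reserve = HRmax - HRrest = 172 - 70 = 102 bpm
Fraction = 56% = 0.56
Target = 70 + 0.56 * 102
Target = 70 + 57.12 = 127.12 bpm

127.12 bpm


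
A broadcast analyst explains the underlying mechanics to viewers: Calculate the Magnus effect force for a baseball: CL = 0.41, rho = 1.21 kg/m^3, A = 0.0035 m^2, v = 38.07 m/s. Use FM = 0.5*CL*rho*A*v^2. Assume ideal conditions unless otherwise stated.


FM = 0.5 * CL * rho * A * v^2
FM = 0.5 * 0.41 * 1.21 * 0.0035 * 38.07^2
v^2 = 1449.3249
FM = 0.5 * 0.41 * 1.21 * 0.0035 * 1449.3249 = 1.2583 N

1.2583 N


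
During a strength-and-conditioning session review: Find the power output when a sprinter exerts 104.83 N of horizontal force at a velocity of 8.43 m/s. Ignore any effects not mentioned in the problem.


P = F * v
P = 104.83 * 8.43
P = 883.7169 W

883.7169 W


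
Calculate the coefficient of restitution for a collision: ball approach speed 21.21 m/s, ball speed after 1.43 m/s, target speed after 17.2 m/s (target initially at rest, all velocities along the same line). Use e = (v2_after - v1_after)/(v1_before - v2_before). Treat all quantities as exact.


e = (v2_after - v1_after) / (v1_before - v2_before)
Numerator = 17.2 - 1.43 = 15.77
Denominator = 21.21 - 0 = 21.21
e = 15.77 / 21.21 = 0.7435

0.7435


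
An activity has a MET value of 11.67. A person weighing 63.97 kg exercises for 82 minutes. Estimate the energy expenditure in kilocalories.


kcal = MET * mass * time_hr
Convert time: 82 min = 1.3667 hr
kcal = 11.67 * 63.97 * 1.3667
kcal = 1020.2575 kcal

1020.2575 kcal


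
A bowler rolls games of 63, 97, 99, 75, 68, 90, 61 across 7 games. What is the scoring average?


Average = sum / n
Sum = 553
Average = 553 / 7 = 79

79


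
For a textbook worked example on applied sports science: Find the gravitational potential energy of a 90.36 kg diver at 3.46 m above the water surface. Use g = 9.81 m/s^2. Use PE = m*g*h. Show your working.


PE = m * g * h
PE = 90.36 * 9.81 * 3.46
PE = 886.4316 * 3.46 = 3067.0533 J

3067.0533 J


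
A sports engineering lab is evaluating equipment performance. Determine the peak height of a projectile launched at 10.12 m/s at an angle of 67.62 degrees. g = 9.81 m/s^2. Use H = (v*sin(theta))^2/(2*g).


H = (v*sin(theta))^2 / (2*g)
vy = v*sin(theta) = 10.12 * sin(67.62 deg) = 9.3578 m/s
H = vy^2 / (2*g) = 87.5675 / (2*9.81)
H = 87.5675 / 19.62 = 4.4632 m

4.4632 m
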